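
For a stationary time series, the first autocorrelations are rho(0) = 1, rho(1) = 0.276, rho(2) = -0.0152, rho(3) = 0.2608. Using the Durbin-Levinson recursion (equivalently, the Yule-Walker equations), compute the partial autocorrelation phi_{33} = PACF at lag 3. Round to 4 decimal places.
\phi_{33} = 0.3200

The PACF at lag k is phi_{kk}, the last component of the solution
to the Yule-Walker system G_k phi = r_k where
  (G_k)_{ij} = rho(|i - j|), (r_k)_i = rho(i), i,j = 1..k.
Equivalently, Durbin-Levinson gives phi_{kk} iteratively:
  phi_{11} = rho(1)
  phi_{kk} = [rho(k) - sum_{j=1..k-1} phi_{k-1,j} rho(k-j)]
            / [1 - sum_{j=1..k-1} phi_{k-1,j} rho(j)],
  phi_{k,j} = phi_{k-1,j} - phi_{kk} phi_{k-1,k-j},  j = 1..k-1.
Step k = 1:
  phi_11 = rho(1) = 0.276.
Step k = 2:
  phi_22 = [rho(2) - phi_11 rho(1)] / [1 - phi_11 rho(1)] = [-0.0152 - (0.276)(0.276)] / [1 - (0.276)(0.276)]
         = -0.091376 / 0.923824 = -0.098911.
  Update: phi_21 = phi_11 - phi_22 phi_11 = 0.276 - (-0.098911)(0.276) = 0.303299.
Step k = 3:
  phi_33 = [rho(3) - phi_21 rho(2) - phi_22 rho(1)] / [1 - phi_21 rho(1) - phi_22 rho(2)]
    numerator   = 0.2608 - (0.303299)(-0.0152) - (-0.098911)(0.276) = 0.29270948
    denominator = 1 - (0.303299)(0.276) - (-0.098911)(-0.0152) = 0.91478594
  phi_33 = 0.29270948 / 0.91478594 = 0.32.
Therefore phi_{33} = 0.3200.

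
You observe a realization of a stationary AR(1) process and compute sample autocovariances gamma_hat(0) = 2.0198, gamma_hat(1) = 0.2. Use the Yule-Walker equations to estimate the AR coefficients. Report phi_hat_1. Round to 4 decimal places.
\hat\phi_{1} = 0.0990

The Yule-Walker equations for an AR(p) process read, in matrix form,
  Gamma_p phi = r_p,   with   (Gamma_p)_{ij} = gamma(|i - j|),
                       (r_p)_i = gamma(i),   i,j = 1..p.
Substitute the sample gammas (Toeplitz matrix and right-hand side of size 1):
  Gamma_p = [[2.0198]]
  r_p     = [0.2]
With p = 1 this is the single equation gamma(0) phi_1 = gamma(1):
  phi_hat_1 = gamma(1) / gamma(0) = 0.2 / 2.0198 = 0.0990.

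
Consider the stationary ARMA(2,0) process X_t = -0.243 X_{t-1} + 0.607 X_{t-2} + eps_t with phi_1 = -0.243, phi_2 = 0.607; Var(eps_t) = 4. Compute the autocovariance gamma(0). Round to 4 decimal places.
\gamma(0) = 10.2539

Multiply the model equation by X_{t-k} and take expectations. With theta_0 = psi_0 = 1 and psi_j the MA(infinity) weights, this gives
  gamma(k) - sum_i phi_i gamma(k-i) = c_k,
  c_k = sigma^2 * sum_{j=k..q} theta_j psi_{j-k}   (c_k = 0 for k > q),
using gamma(-m) = gamma(m).
Pure AR (q = 0): c_0 = sigma^2 = 4, c_k = 0 for k >= 1.
Equations for k = 0, 1, 2 (AR order 2, c_2 = 0):
  (E0) gamma(0) = phi_1 gamma(1) + phi_2 gamma(2) + c_0
  (E1) gamma(1) = phi_1 gamma(0) + phi_2 gamma(1) + c_1
  (E2) gamma(2) = phi_1 gamma(1) + phi_2 gamma(0)
From (E1): gamma(1) = A gamma(0) + B with
  A = phi_1 / (1 - phi_2) = -0.243 / 0.393 = -0.618321,   B = c_1 / (1 - phi_2) = 0 / 0.393 = 0.
Insert (E2) into (E0): gamma(0) (1 - phi_2^2) = phi_1 (1 + phi_2) gamma(1) + c_0.
  phi_1 (1 + phi_2) = (-0.243)(1.607) = -0.390501,   1 - phi_2^2 = 0.631551.
Replace gamma(1) by A gamma(0) + B and collect gamma(0):
  gamma(0) [0.631551 - (-0.390501)(-0.618321)] = c_0 = 4
  gamma(0) * 0.390096 = 4
  gamma(0) = 4 / 0.390096 = 10.253881.
Therefore gamma(0) = 10.2539 (to 4 decimal places).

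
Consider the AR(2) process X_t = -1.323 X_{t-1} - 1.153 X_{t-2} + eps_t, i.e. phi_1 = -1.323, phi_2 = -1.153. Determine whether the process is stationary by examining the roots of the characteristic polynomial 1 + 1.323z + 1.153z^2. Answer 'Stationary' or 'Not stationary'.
\text{Not stationary}

The AR(p) characteristic polynomial is P(z) = 1 + 1.323z + 1.153z^2.
Stationarity requires all roots to lie outside the unit circle, i.e. |z| > 1 for every root.
Set 1 + (1.323) z + (1.153) z^2 = 0, i.e. a z^2 + b z + c = 0 with a = 1.153, b = 1.323, c = 1.
Discriminant D = b^2 - 4ac = (1.323)^2 - 4*(1.153)*1 = 1.750329 - (4.612) = -2.861671.
D < 0, so the roots are the complex-conjugate pair z = (-b +/- i sqrt(-D)) / (2a) = -0.5737 +/- 0.7336i.
For a conjugate pair |z|^2 = z * conj(z) = (product of roots) = c/a = 1/(1.153) = 0.867303, so |z| = sqrt(0.867303) = 0.9313 for both roots.
Moduli of all roots: 0.9313, 0.9313.
All moduli strictly greater than 1? No.
Verdict: Not stationary.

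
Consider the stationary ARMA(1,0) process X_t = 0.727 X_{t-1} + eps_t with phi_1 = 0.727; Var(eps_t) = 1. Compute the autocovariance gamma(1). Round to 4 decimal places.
\gamma(1) = 1.5420

Multiply the model equation by X_{t-k} and take expectations. With theta_0 = psi_0 = 1 and psi_j the MA(infinity) weights, this gives
  gamma(k) - sum_i phi_i gamma(k-i) = c_k,
  c_k = sigma^2 * sum_{j=k..q} theta_j psi_{j-k}   (c_k = 0 for k > q),
using gamma(-m) = gamma(m).
Pure AR (q = 0): c_0 = sigma^2 = 1, c_k = 0 for k >= 1.
Equations for k = 0 and k = 1 (AR order 1):
  gamma(0) = phi_1 gamma(1) + c_0
  gamma(1) = phi_1 gamma(0) + c_1
Substituting the second into the first: gamma(0) (1 - phi_1^2) = c_0 + phi_1 c_1, so
  gamma(0) = c_0 / (1 - phi_1^2) = 1 / (1 - (0.727)^2) = 1 / 0.471471 = 2.121021.
  gamma(1) = phi_1 gamma(0) = (0.727)(2.121021) = 1.541982.
Therefore gamma(1) = 1.5420 (to 4 decimal places).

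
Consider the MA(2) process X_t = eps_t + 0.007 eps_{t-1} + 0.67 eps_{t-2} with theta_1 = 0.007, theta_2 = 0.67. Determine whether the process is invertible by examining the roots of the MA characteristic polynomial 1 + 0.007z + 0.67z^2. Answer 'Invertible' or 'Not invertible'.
\text{Invertible}

The MA(q) characteristic polynomial is P(z) = 1 + 0.007z + 0.67z^2.
Invertibility requires all roots to lie outside the unit circle, i.e. |z| > 1 for every root.
Set 1 + (0.007) z + (0.67) z^2 = 0, i.e. a z^2 + b z + c = 0 with a = 0.67, b = 0.007, c = 1.
Discriminant D = b^2 - 4ac = (0.007)^2 - 4*(0.67)*1 = 0.000049 - (2.68) = -2.679951.
D < 0, so the roots are the complex-conjugate pair z = (-b +/- i sqrt(-D)) / (2a) = -0.0052 +/- 1.2217i.
For a conjugate pair |z|^2 = z * conj(z) = (product of roots) = c/a = 1/(0.67) = 1.492537, so |z| = sqrt(1.492537) = 1.2217 for both roots.
Moduli of all roots: 1.2217, 1.2217.
All moduli strictly greater than 1? Yes.
Verdict: Invertible.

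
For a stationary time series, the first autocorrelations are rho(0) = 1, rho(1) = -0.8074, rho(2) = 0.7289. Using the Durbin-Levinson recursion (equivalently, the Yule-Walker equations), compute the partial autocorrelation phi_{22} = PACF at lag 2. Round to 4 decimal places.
\phi_{22} = 0.2212

The PACF at lag k is phi_{kk}, the last component of the solution
to the Yule-Walker system G_k phi = r_k where
  (G_k)_{ij} = rho(|i - j|), (r_k)_i = rho(i), i,j = 1..k.
Equivalently, Durbin-Levinson gives phi_{kk} iteratively:
  phi_{11} = rho(1)
  phi_{kk} = [rho(k) - sum_{j=1..k-1} phi_{k-1,j} rho(k-j)]
            / [1 - sum_{j=1..k-1} phi_{k-1,j} rho(j)],
  phi_{k,j} = phi_{k-1,j} - phi_{kk} phi_{k-1,k-j},  j = 1..k-1.
Step k = 1:
  phi_11 = rho(1) = -0.8074.
Step k = 2:
  phi_22 = [rho(2) - phi_11 rho(1)] / [1 - phi_11 rho(1)] = [0.7289 - (-0.8074)(-0.8074)] / [1 - (-0.8074)(-0.8074)]
         = 0.07700524 / 0.34810524 = 0.2212.
Therefore phi_{22} = 0.2212.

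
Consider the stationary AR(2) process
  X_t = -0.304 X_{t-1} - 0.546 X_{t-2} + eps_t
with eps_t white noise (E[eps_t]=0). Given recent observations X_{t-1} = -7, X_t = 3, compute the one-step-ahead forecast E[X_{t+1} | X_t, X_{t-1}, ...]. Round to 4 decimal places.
E[X_{t+1} \mid \mathcal F_t] = 2.9100

For an AR(p) model X_t = c + sum_i phi_i X_{t-i} + eps_t, the
one-step-ahead conditional mean is
  E[X_{t+1} | X_t, ...] = c + sum_i phi_i X_{t+1-i}.
Substitute known values:
  E[X_{t+1} | ...] = (-0.304) * (3) + (-0.546) * (-7)
                   = 2.9100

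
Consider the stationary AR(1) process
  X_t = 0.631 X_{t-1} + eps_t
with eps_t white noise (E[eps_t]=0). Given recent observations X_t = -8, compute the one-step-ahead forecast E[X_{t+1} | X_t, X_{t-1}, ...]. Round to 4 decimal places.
E[X_{t+1} \mid \mathcal F_t] = -5.0480

For an AR(p) model X_t = c + sum_i phi_i X_{t-i} + eps_t, the
one-step-ahead conditional mean is
  E[X_{t+1} | X_t, ...] = c + sum_i phi_i X_{t+1-i}.
Substitute known values:
  E[X_{t+1} | ...] = (0.631) * (-8)
                   = -5.0480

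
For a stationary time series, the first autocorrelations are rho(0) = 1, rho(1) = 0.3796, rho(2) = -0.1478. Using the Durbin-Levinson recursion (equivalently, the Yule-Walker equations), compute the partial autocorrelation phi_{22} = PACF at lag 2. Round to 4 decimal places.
\phi_{22} = -0.3410

The PACF at lag k is phi_{kk}, the last component of the solution
to the Yule-Walker system G_k phi = r_k where
  (G_k)_{ij} = rho(|i - j|), (r_k)_i = rho(i), i,j = 1..k.
Equivalently, Durbin-Levinson gives phi_{kk} iteratively:
  phi_{11} = rho(1)
  phi_{kk} = [rho(k) - sum_{j=1..k-1} phi_{k-1,j} rho(k-j)]
            / [1 - sum_{j=1..k-1} phi_{k-1,j} rho(j)],
  phi_{k,j} = phi_{k-1,j} - phi_{kk} phi_{k-1,k-j},  j = 1..k-1.
Step k = 1:
  phi_11 = rho(1) = 0.3796.
Step k = 2:
  phi_22 = [rho(2) - phi_11 rho(1)] / [1 - phi_11 rho(1)] = [-0.1478 - (0.3796)(0.3796)] / [1 - (0.3796)(0.3796)]
         = -0.29189616 / 0.85590384 = -0.341.
Therefore phi_{22} = -0.3410.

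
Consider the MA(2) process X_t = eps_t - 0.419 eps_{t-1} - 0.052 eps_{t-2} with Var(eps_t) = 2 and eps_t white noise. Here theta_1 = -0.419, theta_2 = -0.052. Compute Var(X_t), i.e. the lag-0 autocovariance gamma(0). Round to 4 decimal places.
\gamma(0) = 2.3565

For an MA(q) process X_t = eps_t + sum_i theta_i eps_{t-i} with
Var(eps_t) = sigma^2, the variance is
  gamma(0) = sigma^2 * (1 + sum_i theta_i^2).
  sum_i theta_i^2 = (-0.419)^2 + (-0.052)^2 = 0.175561 + 0.002704 = 0.178265.
  gamma(0) = 2 * (1 + 0.178265) = 2 * 1.178265 = 2.35653, which rounds to 2.3565.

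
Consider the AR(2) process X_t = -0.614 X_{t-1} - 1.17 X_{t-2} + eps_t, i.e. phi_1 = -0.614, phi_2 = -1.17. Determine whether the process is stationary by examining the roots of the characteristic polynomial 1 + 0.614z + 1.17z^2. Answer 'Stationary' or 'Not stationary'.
\text{Not stationary}

The AR(p) characteristic polynomial is P(z) = 1 + 0.614z + 1.17z^2.
Stationarity requires all roots to lie outside the unit circle, i.e. |z| > 1 for every root.
Set 1 + (0.614) z + (1.17) z^2 = 0, i.e. a z^2 + b z + c = 0 with a = 1.17, b = 0.614, c = 1.
Discriminant D = b^2 - 4ac = (0.614)^2 - 4*(1.17)*1 = 0.376996 - (4.68) = -4.303004.
D < 0, so the roots are the complex-conjugate pair z = (-b +/- i sqrt(-D)) / (2a) = -0.2624 +/- 0.8865i.
For a conjugate pair |z|^2 = z * conj(z) = (product of roots) = c/a = 1/(1.17) = 0.854701, so |z| = sqrt(0.854701) = 0.9245 for both roots.
Moduli of all roots: 0.9245, 0.9245.
All moduli strictly greater than 1? No.
Verdict: Not stationary.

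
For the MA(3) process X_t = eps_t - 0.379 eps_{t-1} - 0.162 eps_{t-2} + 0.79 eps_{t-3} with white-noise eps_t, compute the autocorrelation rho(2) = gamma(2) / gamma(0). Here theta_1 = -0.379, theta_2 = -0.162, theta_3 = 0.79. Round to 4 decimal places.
\rho(2) = -0.2572

For an MA(q) process with theta_0 = 1, the autocovariance is
  gamma(k) = sigma^2 * sum_{i=0..q-k} theta_i * theta_{i+k},
and rho(k) = gamma(k) / gamma(0). Sigma^2 cancels.
  numerator   = (1)*(-0.162) + (-0.379)*(0.79) = -0.46141.
  denominator = (1)^2 + (-0.379)^2 + (-0.162)^2 + (0.79)^2 = 1.793985.
  rho(2) = -0.46141 / 1.793985 = -0.2572.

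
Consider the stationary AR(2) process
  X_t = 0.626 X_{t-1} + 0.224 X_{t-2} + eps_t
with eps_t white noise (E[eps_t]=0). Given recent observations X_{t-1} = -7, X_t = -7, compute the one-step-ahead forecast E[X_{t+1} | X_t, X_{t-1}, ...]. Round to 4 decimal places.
E[X_{t+1} \mid \mathcal F_t] = -5.9500

For an AR(p) model X_t = c + sum_i phi_i X_{t-i} + eps_t, the
one-step-ahead conditional mean is
  E[X_{t+1} | X_t, ...] = c + sum_i phi_i X_{t+1-i}.
Substitute known values:
  E[X_{t+1} | ...] = (0.626) * (-7) + (0.224) * (-7)
                   = -5.9500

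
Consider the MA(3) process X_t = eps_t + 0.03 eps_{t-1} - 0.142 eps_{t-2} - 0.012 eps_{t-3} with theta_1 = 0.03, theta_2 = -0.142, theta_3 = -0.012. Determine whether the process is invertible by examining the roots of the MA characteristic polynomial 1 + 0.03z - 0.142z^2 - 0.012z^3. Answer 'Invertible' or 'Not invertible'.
\text{Invertible}

The MA(q) characteristic polynomial is P(z) = 1 + 0.03z - 0.142z^2 - 0.012z^3.
Invertibility requires all roots to lie outside the unit circle, i.e. |z| > 1 for every root.
Degree 3: look for a simple real root z0 first, then factor out (1 - z/z0) and solve the remaining quadratic.
Testing z0 = 2.5: P(2.5) = 1 + (0.03)(2.5) + (-0.142)(2.5)^2 + (-0.012)(2.5)^3
  = 1 + (0.075) + (-0.8875) + (-0.1875) = 0.  So z_0 = 2.5 is a root, |z_0| = 2.5.
Divide out the factor (1 - 0.4 z) = (1 - z/z0) (since 1/z0 = 0.4):
  P(z) = (1 - 0.4 z)(1 + (0.43) z + (0.03) z^2)
  [check: z-coef 0.43 - (0.4) = 0.03; z^2-coef 0.03 - (0.4)(0.43) = -0.142; z^3-coef -(0.4)(0.03) = -0.012.]
Remaining roots from the quadratic factor 1 + (0.43) z + (0.03) z^2:
  Set 1 + (0.43) z + (0.03) z^2 = 0, i.e. a z^2 + b z + c = 0 with a = 0.03, b = 0.43, c = 1.
  Discriminant D = b^2 - 4ac = (0.43)^2 - 4*(0.03)*1 = 0.1849 - (0.12) = 0.0649.
  D >= 0, so the roots are real: z = (-b +/- sqrt(D)) / (2a) = (-0.43 +/- 0.254755) / (0.06).
    z_1 = (-0.43 + 0.254755) / (0.06) = -2.9208,   |z_1| = 2.9208.
    z_2 = (-0.43 - 0.254755) / (0.06) = -11.4126,   |z_2| = 11.4126.
Moduli of all roots: 2.5000, 2.9208, 11.4126.
All moduli strictly greater than 1? Yes.
Verdict: Invertible.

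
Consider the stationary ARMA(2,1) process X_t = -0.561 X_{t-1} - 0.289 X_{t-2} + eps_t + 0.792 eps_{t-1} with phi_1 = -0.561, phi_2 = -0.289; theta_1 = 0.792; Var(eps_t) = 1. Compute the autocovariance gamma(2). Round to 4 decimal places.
\gamma(2) = -0.4013

Multiply the model equation by X_{t-k} and take expectations. With theta_0 = psi_0 = 1 and psi_j the MA(infinity) weights, this gives
  gamma(k) - sum_i phi_i gamma(k-i) = c_k,
  c_k = sigma^2 * sum_{j=k..q} theta_j psi_{j-k}   (c_k = 0 for k > q),
using gamma(-m) = gamma(m).
psi-weights needed (psi_j = theta_j + sum_i phi_i psi_{j-i}):
  psi_1 = theta_1 + phi_1 = 0.792 + (-0.561) = 0.231
Right-hand sides:
  c_0 = sigma^2 (1 + theta_1 psi_1) = 1 * (1 + (0.792)(0.231)) = 1 * 1.182952 = 1.182952
  c_1 = sigma^2 theta_1 = 1 * (0.792) = 0.792
  c_2 = 0
Equations for k = 0, 1, 2 (AR order 2, c_2 = 0):
  (E0) gamma(0) = phi_1 gamma(1) + phi_2 gamma(2) + c_0
  (E1) gamma(1) = phi_1 gamma(0) + phi_2 gamma(1) + c_1
  (E2) gamma(2) = phi_1 gamma(1) + phi_2 gamma(0)
From (E1): gamma(1) = A gamma(0) + B with
  A = phi_1 / (1 - phi_2) = -0.561 / 1.289 = -0.435221,   B = c_1 / (1 - phi_2) = 0.792 / 1.289 = 0.61443.
Insert (E2) into (E0): gamma(0) (1 - phi_2^2) = phi_1 (1 + phi_2) gamma(1) + c_0.
  phi_1 (1 + phi_2) = (-0.561)(0.711) = -0.398871,   1 - phi_2^2 = 0.916479.
Replace gamma(1) by A gamma(0) + B and collect gamma(0):
  gamma(0) [0.916479 - (-0.398871)(-0.435221)] = (-0.398871)(0.61443) + 1.182952
  gamma(0) * 0.742882 = 0.937874
  gamma(0) = 0.937874 / 0.742882 = 1.26248.
  gamma(1) = A gamma(0) + B = (-0.435221)(1.26248) + (0.61443) = 0.064972.
  gamma(2) = phi_1 gamma(1) + phi_2 gamma(0) = (-0.561)(0.064972) + (-0.289)(1.26248) = -0.401306.
Therefore gamma(2) = -0.4013 (to 4 decimal places).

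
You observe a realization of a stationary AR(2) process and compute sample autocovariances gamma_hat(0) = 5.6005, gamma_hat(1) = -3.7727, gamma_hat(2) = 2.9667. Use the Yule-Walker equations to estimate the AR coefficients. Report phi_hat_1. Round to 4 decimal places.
\hat\phi_{1} = -0.5800

The Yule-Walker equations for an AR(p) process read, in matrix form,
  Gamma_p phi = r_p,   with   (Gamma_p)_{ij} = gamma(|i - j|),
                       (r_p)_i = gamma(i),   i,j = 1..p.
Substitute the sample gammas (Toeplitz matrix and right-hand side of size 2):
  Gamma_p = [[5.6005, -3.7727], [-3.7727, 5.6005]]
  r_p     = [-3.7727, 2.9667]
Written out:
  5.6005 phi_1 - 3.7727 phi_2 = -3.7727
  -3.7727 phi_1 + 5.6005 phi_2 = 2.9667
Solve by Cramer's rule:
  det = gamma(0)^2 - gamma(1)^2 = (5.6005)^2 - (-3.7727)^2 = 31.36560025 - 14.23326529 = 17.13233496
  phi_hat_1 = [gamma(1) gamma(0) - gamma(1) gamma(2)] / det = [(-3.7727)(5.6005) - (-3.7727)(2.9667)] / 17.13233496 = -9.93653726 / 17.13233496 = -0.58
  phi_hat_2 = [gamma(0) gamma(2) - gamma(1)^2] / det = [(5.6005)(2.9667) - (-3.7727)^2] / 17.13233496 = 2.38173806 / 17.13233496 = 0.139
So phi_hat = [-0.5800, 0.1390].
Therefore phi_hat_1 = -0.5800.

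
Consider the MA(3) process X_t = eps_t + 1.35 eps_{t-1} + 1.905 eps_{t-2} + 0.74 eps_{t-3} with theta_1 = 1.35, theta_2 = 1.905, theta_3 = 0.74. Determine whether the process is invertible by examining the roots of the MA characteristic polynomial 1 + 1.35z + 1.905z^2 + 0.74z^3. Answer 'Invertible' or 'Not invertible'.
\text{Not invertible}

The MA(q) characteristic polynomial is P(z) = 1 + 1.35z + 1.905z^2 + 0.74z^3.
Invertibility requires all roots to lie outside the unit circle, i.e. |z| > 1 for every root.
Degree 3: look for a simple real root z0 first, then factor out (1 - z/z0) and solve the remaining quadratic.
Testing z0 = -2: P(-2) = 1 + (1.35)(-2) + (1.905)(-2)^2 + (0.74)(-2)^3
  = 1 + (-2.7) + (7.62) + (-5.92) = 0.  So z_0 = -2 is a root, |z_0| = 2.
Divide out the factor (1 + 0.5 z) = (1 - z/z0) (since 1/z0 = -0.5):
  P(z) = (1 + 0.5 z)(1 + (0.85) z + (1.48) z^2)
  [check: z-coef 0.85 - (-0.5) = 1.35; z^2-coef 1.48 - (-0.5)(0.85) = 1.905; z^3-coef -(-0.5)(1.48) = 0.74.]
Remaining roots from the quadratic factor 1 + (0.85) z + (1.48) z^2:
  Set 1 + (0.85) z + (1.48) z^2 = 0, i.e. a z^2 + b z + c = 0 with a = 1.48, b = 0.85, c = 1.
  Discriminant D = b^2 - 4ac = (0.85)^2 - 4*(1.48)*1 = 0.7225 - (5.92) = -5.1975.
  D < 0, so the roots are the complex-conjugate pair z = (-b +/- i sqrt(-D)) / (2a) = -0.2872 +/- 0.7702i.
  For a conjugate pair |z|^2 = z * conj(z) = (product of roots) = c/a = 1/(1.48) = 0.675676, so |z| = sqrt(0.675676) = 0.822 for both roots.
Moduli of all roots: 2.0000, 0.8220, 0.8220.
All moduli strictly greater than 1? No.
Verdict: Not invertible.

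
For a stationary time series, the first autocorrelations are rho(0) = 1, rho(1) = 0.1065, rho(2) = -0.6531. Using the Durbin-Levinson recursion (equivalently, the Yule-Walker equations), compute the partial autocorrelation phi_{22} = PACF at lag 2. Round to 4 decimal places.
\phi_{22} = -0.6721

The PACF at lag k is phi_{kk}, the last component of the solution
to the Yule-Walker system G_k phi = r_k where
  (G_k)_{ij} = rho(|i - j|), (r_k)_i = rho(i), i,j = 1..k.
Equivalently, Durbin-Levinson gives phi_{kk} iteratively:
  phi_{11} = rho(1)
  phi_{kk} = [rho(k) - sum_{j=1..k-1} phi_{k-1,j} rho(k-j)]
            / [1 - sum_{j=1..k-1} phi_{k-1,j} rho(j)],
  phi_{k,j} = phi_{k-1,j} - phi_{kk} phi_{k-1,k-j},  j = 1..k-1.
Step k = 1:
  phi_11 = rho(1) = 0.1065.
Step k = 2:
  phi_22 = [rho(2) - phi_11 rho(1)] / [1 - phi_11 rho(1)] = [-0.6531 - (0.1065)(0.1065)] / [1 - (0.1065)(0.1065)]
         = -0.66444225 / 0.98865775 = -0.6721.
Therefore phi_{22} = -0.6721.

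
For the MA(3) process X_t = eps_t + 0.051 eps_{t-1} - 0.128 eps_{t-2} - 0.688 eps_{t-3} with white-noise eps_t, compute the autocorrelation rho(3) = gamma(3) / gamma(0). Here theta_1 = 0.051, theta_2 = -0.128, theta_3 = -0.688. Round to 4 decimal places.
\rho(3) = -0.4610

For an MA(q) process with theta_0 = 1, the autocovariance is
  gamma(k) = sigma^2 * sum_{i=0..q-k} theta_i * theta_{i+k},
and rho(k) = gamma(k) / gamma(0). Sigma^2 cancels.
  numerator   = (1)*(-0.688) = -0.688.
  denominator = (1)^2 + (0.051)^2 + (-0.128)^2 + (-0.688)^2 = 1.492329.
  rho(3) = -0.688 / 1.492329 = -0.4610.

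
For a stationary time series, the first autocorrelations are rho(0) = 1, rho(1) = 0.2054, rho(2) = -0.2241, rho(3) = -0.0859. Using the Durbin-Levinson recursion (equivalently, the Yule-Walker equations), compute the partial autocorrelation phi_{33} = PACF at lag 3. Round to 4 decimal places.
\phi_{33} = 0.0340

The PACF at lag k is phi_{kk}, the last component of the solution
to the Yule-Walker system G_k phi = r_k where
  (G_k)_{ij} = rho(|i - j|), (r_k)_i = rho(i), i,j = 1..k.
Equivalently, Durbin-Levinson gives phi_{kk} iteratively:
  phi_{11} = rho(1)
  phi_{kk} = [rho(k) - sum_{j=1..k-1} phi_{k-1,j} rho(k-j)]
            / [1 - sum_{j=1..k-1} phi_{k-1,j} rho(j)],
  phi_{k,j} = phi_{k-1,j} - phi_{kk} phi_{k-1,k-j},  j = 1..k-1.
Step k = 1:
  phi_11 = rho(1) = 0.2054.
Step k = 2:
  phi_22 = [rho(2) - phi_11 rho(1)] / [1 - phi_11 rho(1)] = [-0.2241 - (0.2054)(0.2054)] / [1 - (0.2054)(0.2054)]
         = -0.26628916 / 0.95781084 = -0.278019.
  Update: phi_21 = phi_11 - phi_22 phi_11 = 0.2054 - (-0.278019)(0.2054) = 0.262505.
Step k = 3:
  phi_33 = [rho(3) - phi_21 rho(2) - phi_22 rho(1)] / [1 - phi_21 rho(1) - phi_22 rho(2)]
    numerator   = -0.0859 - (0.262505)(-0.2241) - (-0.278019)(0.2054) = 0.03003238
    denominator = 1 - (0.262505)(0.2054) - (-0.278019)(-0.2241) = 0.88377752
  phi_33 = 0.03003238 / 0.88377752 = 0.034.
Therefore phi_{33} = 0.0340.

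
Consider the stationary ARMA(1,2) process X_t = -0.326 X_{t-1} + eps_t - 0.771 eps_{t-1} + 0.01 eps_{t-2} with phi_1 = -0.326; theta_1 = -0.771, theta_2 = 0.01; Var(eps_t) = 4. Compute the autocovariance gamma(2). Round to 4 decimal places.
\gamma(2) = 2.0606

Multiply the model equation by X_{t-k} and take expectations. With theta_0 = psi_0 = 1 and psi_j the MA(infinity) weights, this gives
  gamma(k) - sum_i phi_i gamma(k-i) = c_k,
  c_k = sigma^2 * sum_{j=k..q} theta_j psi_{j-k}   (c_k = 0 for k > q),
using gamma(-m) = gamma(m).
psi-weights needed (psi_j = theta_j + sum_i phi_i psi_{j-i}):
  psi_1 = theta_1 + phi_1 = -0.771 + (-0.326) = -1.097
  psi_2 = theta_2 + phi_1 psi_1 = 0.01 + (-0.326)(-1.097) = 0.367622
Right-hand sides:
  c_0 = sigma^2 (1 + theta_1 psi_1 + theta_2 psi_2) = 4 * (1 + (-0.771)(-1.097) + (0.01)(0.367622)) = 4 * 1.849463 = 7.397853
  c_1 = sigma^2 (theta_1 + theta_2 psi_1) = 4 * (-0.771 + (0.01)(-1.097)) = -3.12788
  c_2 = sigma^2 theta_2 = 4 * (0.01) = 0.04
Equations for k = 0 and k = 1 (AR order 1):
  gamma(0) = phi_1 gamma(1) + c_0
  gamma(1) = phi_1 gamma(0) + c_1
Substituting the second into the first: gamma(0) (1 - phi_1^2) = c_0 + phi_1 c_1, so
  gamma(0) = (c_0 + phi_1 c_1) / (1 - phi_1^2) = (7.397853 + (-0.326)(-3.12788)) / (1 - (-0.326)^2) = 8.417542 / 0.893724 = 9.418503.
  gamma(1) = phi_1 gamma(0) + c_1 = (-0.326)(9.418503) + (-3.12788) = -6.198312.
For k = 2: gamma(2) = phi_1 gamma(1) + c_2
  = (-0.326)(-6.198312) + (0.04) = 2.06065.
Therefore gamma(2) = 2.0606 (to 4 decimal places).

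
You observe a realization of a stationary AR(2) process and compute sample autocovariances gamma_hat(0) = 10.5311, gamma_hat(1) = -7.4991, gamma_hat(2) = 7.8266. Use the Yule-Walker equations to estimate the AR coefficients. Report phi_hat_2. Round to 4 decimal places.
\hat\phi_{2} = 0.4790

The Yule-Walker equations for an AR(p) process read, in matrix form,
  Gamma_p phi = r_p,   with   (Gamma_p)_{ij} = gamma(|i - j|),
                       (r_p)_i = gamma(i),   i,j = 1..p.
Substitute the sample gammas (Toeplitz matrix and right-hand side of size 2):
  Gamma_p = [[10.5311, -7.4991], [-7.4991, 10.5311]]
  r_p     = [-7.4991, 7.8266]
Written out:
  10.5311 phi_1 - 7.4991 phi_2 = -7.4991
  -7.4991 phi_1 + 10.5311 phi_2 = 7.8266
Solve by Cramer's rule:
  det = gamma(0)^2 - gamma(1)^2 = (10.5311)^2 - (-7.4991)^2 = 110.90406721 - 56.23650081 = 54.6675664
  phi_hat_1 = [gamma(1) gamma(0) - gamma(1) gamma(2)] / det = [(-7.4991)(10.5311) - (-7.4991)(7.8266)] / 54.6675664 = -20.28131595 / 54.6675664 = -0.371
  phi_hat_2 = [gamma(0) gamma(2) - gamma(1)^2] / det = [(10.5311)(7.8266) - (-7.4991)^2] / 54.6675664 = 26.18620645 / 54.6675664 = 0.479
So phi_hat = [-0.3710, 0.4790].
Therefore phi_hat_2 = 0.4790.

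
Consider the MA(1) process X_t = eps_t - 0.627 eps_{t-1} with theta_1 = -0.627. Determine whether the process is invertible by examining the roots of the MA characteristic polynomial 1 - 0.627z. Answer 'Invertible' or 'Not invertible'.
\text{Invertible}

The MA(q) characteristic polynomial is P(z) = 1 - 0.627z.
Invertibility requires all roots to lie outside the unit circle, i.e. |z| > 1 for every root.
This is linear in z: 1 + (-0.627) z = 0  =>  z = -1/(-0.627) = 1.594896,  |z| = 1.594896.
Moduli of all roots: 1.5949.
All moduli strictly greater than 1? Yes.
Verdict: Invertible.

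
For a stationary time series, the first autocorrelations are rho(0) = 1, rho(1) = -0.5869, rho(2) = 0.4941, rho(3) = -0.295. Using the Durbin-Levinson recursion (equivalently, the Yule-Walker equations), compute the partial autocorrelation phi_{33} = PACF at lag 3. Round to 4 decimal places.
\phi_{33} = 0.1010

The PACF at lag k is phi_{kk}, the last component of the solution
to the Yule-Walker system G_k phi = r_k where
  (G_k)_{ij} = rho(|i - j|), (r_k)_i = rho(i), i,j = 1..k.
Equivalently, Durbin-Levinson gives phi_{kk} iteratively:
  phi_{11} = rho(1)
  phi_{kk} = [rho(k) - sum_{j=1..k-1} phi_{k-1,j} rho(k-j)]
            / [1 - sum_{j=1..k-1} phi_{k-1,j} rho(j)],
  phi_{k,j} = phi_{k-1,j} - phi_{kk} phi_{k-1,k-j},  j = 1..k-1.
Step k = 1:
  phi_11 = rho(1) = -0.5869.
Step k = 2:
  phi_22 = [rho(2) - phi_11 rho(1)] / [1 - phi_11 rho(1)] = [0.4941 - (-0.5869)(-0.5869)] / [1 - (-0.5869)(-0.5869)]
         = 0.14964839 / 0.65554839 = 0.22828.
  Update: phi_21 = phi_11 - phi_22 phi_11 = -0.5869 - (0.22828)(-0.5869) = -0.452923.
Step k = 3:
  phi_33 = [rho(3) - phi_21 rho(2) - phi_22 rho(1)] / [1 - phi_21 rho(1) - phi_22 rho(2)]
    numerator   = -0.295 - (-0.452923)(0.4941) - (0.22828)(-0.5869) = 0.06276643
    denominator = 1 - (-0.452923)(-0.5869) - (0.22828)(0.4941) = 0.6213867
  phi_33 = 0.06276643 / 0.6213867 = 0.101.
Therefore phi_{33} = 0.1010.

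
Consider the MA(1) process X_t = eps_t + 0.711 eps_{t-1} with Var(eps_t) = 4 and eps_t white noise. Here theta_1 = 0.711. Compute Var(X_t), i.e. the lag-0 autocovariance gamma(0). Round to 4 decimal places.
\gamma(0) = 6.0221

For an MA(q) process X_t = eps_t + sum_i theta_i eps_{t-i} with
Var(eps_t) = sigma^2, the variance is
  gamma(0) = sigma^2 * (1 + sum_i theta_i^2).
  sum_i theta_i^2 = (0.711)^2 = 0.505521.
  gamma(0) = 4 * (1 + 0.505521) = 4 * 1.505521 = 6.022084, which rounds to 6.0221.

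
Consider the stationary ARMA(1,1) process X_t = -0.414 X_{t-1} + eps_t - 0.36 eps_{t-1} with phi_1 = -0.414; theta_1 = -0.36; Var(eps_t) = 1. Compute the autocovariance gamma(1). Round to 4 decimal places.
\gamma(1) = -1.0733

Multiply the model equation by X_{t-k} and take expectations. With theta_0 = psi_0 = 1 and psi_j the MA(infinity) weights, this gives
  gamma(k) - sum_i phi_i gamma(k-i) = c_k,
  c_k = sigma^2 * sum_{j=k..q} theta_j psi_{j-k}   (c_k = 0 for k > q),
using gamma(-m) = gamma(m).
psi-weights needed (psi_j = theta_j + sum_i phi_i psi_{j-i}):
  psi_1 = theta_1 + phi_1 = -0.36 + (-0.414) = -0.774
Right-hand sides:
  c_0 = sigma^2 (1 + theta_1 psi_1) = 1 * (1 + (-0.36)(-0.774)) = 1 * 1.27864 = 1.27864
  c_1 = sigma^2 theta_1 = 1 * (-0.36) = -0.36
  c_2 = 0
Equations for k = 0 and k = 1 (AR order 1):
  gamma(0) = phi_1 gamma(1) + c_0
  gamma(1) = phi_1 gamma(0) + c_1
Substituting the second into the first: gamma(0) (1 - phi_1^2) = c_0 + phi_1 c_1, so
  gamma(0) = (c_0 + phi_1 c_1) / (1 - phi_1^2) = (1.27864 + (-0.414)(-0.36)) / (1 - (-0.414)^2) = 1.42768 / 0.828604 = 1.722994.
  gamma(1) = phi_1 gamma(0) + c_1 = (-0.414)(1.722994) + (-0.36) = -1.07332.
Therefore gamma(1) = -1.0733 (to 4 decimal places).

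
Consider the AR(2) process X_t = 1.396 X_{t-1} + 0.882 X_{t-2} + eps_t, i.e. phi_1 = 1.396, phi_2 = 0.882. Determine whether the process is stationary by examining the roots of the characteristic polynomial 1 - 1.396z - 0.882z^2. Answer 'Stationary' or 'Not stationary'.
\text{Not stationary}

The AR(p) characteristic polynomial is P(z) = 1 - 1.396z - 0.882z^2.
Stationarity requires all roots to lie outside the unit circle, i.e. |z| > 1 for every root.
Set 1 + (-1.396) z + (-0.882) z^2 = 0, i.e. a z^2 + b z + c = 0 with a = -0.882, b = -1.396, c = 1.
Discriminant D = b^2 - 4ac = (-1.396)^2 - 4*(-0.882)*1 = 1.948816 - (-3.528) = 5.476816.
D >= 0, so the roots are real: z = (-b +/- sqrt(D)) / (2a) = (1.396 +/- 2.34026) / (-1.764).
  z_1 = (1.396 + 2.34026) / (-1.764) = -2.1181,   |z_1| = 2.1181.
  z_2 = (1.396 - 2.34026) / (-1.764) = 0.5353,   |z_2| = 0.5353.
Moduli of all roots: 2.1181, 0.5353.
All moduli strictly greater than 1? No.
Verdict: Not stationary.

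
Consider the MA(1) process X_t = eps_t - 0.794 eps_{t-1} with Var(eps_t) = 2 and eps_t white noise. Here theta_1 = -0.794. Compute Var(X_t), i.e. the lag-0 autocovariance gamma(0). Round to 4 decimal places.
\gamma(0) = 3.2609

For an MA(q) process X_t = eps_t + sum_i theta_i eps_{t-i} with
Var(eps_t) = sigma^2, the variance is
  gamma(0) = sigma^2 * (1 + sum_i theta_i^2).
  sum_i theta_i^2 = (-0.794)^2 = 0.630436.
  gamma(0) = 2 * (1 + 0.630436) = 2 * 1.630436 = 3.260872, which rounds to 3.2609.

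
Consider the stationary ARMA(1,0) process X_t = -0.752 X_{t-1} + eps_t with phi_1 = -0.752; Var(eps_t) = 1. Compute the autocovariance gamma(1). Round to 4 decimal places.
\gamma(1) = -1.7307

Multiply the model equation by X_{t-k} and take expectations. With theta_0 = psi_0 = 1 and psi_j the MA(infinity) weights, this gives
  gamma(k) - sum_i phi_i gamma(k-i) = c_k,
  c_k = sigma^2 * sum_{j=k..q} theta_j psi_{j-k}   (c_k = 0 for k > q),
using gamma(-m) = gamma(m).
Pure AR (q = 0): c_0 = sigma^2 = 1, c_k = 0 for k >= 1.
Equations for k = 0 and k = 1 (AR order 1):
  gamma(0) = phi_1 gamma(1) + c_0
  gamma(1) = phi_1 gamma(0) + c_1
Substituting the second into the first: gamma(0) (1 - phi_1^2) = c_0 + phi_1 c_1, so
  gamma(0) = c_0 / (1 - phi_1^2) = 1 / (1 - (-0.752)^2) = 1 / 0.434496 = 2.301517.
  gamma(1) = phi_1 gamma(0) = (-0.752)(2.301517) = -1.730741.
Therefore gamma(1) = -1.7307 (to 4 decimal places).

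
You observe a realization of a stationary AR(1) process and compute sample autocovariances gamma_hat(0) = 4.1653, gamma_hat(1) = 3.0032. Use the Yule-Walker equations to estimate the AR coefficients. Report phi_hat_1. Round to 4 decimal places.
\hat\phi_{1} = 0.7210

The Yule-Walker equations for an AR(p) process read, in matrix form,
  Gamma_p phi = r_p,   with   (Gamma_p)_{ij} = gamma(|i - j|),
                       (r_p)_i = gamma(i),   i,j = 1..p.
Substitute the sample gammas (Toeplitz matrix and right-hand side of size 1):
  Gamma_p = [[4.1653]]
  r_p     = [3.0032]
With p = 1 this is the single equation gamma(0) phi_1 = gamma(1):
  phi_hat_1 = gamma(1) / gamma(0) = 3.0032 / 4.1653 = 0.7210.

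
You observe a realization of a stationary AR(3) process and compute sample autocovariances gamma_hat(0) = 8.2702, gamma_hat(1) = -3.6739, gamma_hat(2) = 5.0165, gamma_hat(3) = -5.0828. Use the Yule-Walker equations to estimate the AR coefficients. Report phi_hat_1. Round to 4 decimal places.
\hat\phi_{1} = 0.0020

The Yule-Walker equations for an AR(p) process read, in matrix form,
  Gamma_p phi = r_p,   with   (Gamma_p)_{ij} = gamma(|i - j|),
                       (r_p)_i = gamma(i),   i,j = 1..p.
Substitute the sample gammas (Toeplitz matrix and right-hand side of size 3):
  Gamma_p = [[8.2702, -3.6739, 5.0165], [-3.6739, 8.2702, -3.6739], [5.0165, -3.6739, 8.2702]]
  r_p     = [-3.6739, 5.0165, -5.0828]
Written out (R1..R3):
  (R1) 8.2702 phi_1 - 3.6739 phi_2 + 5.0165 phi_3 = -3.6739
  (R2) -3.6739 phi_1 + 8.2702 phi_2 - 3.6739 phi_3 = 5.0165
  (R3) 5.0165 phi_1 - 3.6739 phi_2 + 8.2702 phi_3 = -5.0828
Gaussian elimination:
  R2 <- R2 - (-3.6739/8.2702) R1 = R2 - (-0.444234) R1:  6.63813 phi_2 - 1.445403 phi_3 = 3.38443
  R3 <- R3 - (5.0165/8.2702) R1 = R3 - (0.606575) R1:  -1.445403 phi_2 + 5.227314 phi_3 = -2.854303
  R3 <- R3 - (-1.445403/6.63813) R2 = R3 - (-0.217742) R2:  4.912589 phi_3 = -2.117369
Back-substitution:
  phi_hat_3 = -2.117369 / 4.912589 = -0.431009
  phi_hat_2 = (3.38443 - (-1.445403)(-0.431009)) / 6.63813 = 0.415998
  phi_hat_1 = (-3.6739 - (-3.6739)(0.415998) - (5.0165)(-0.431009)) / 8.2702 = 0.002006
So phi_hat = [0.0020, 0.4160, -0.4310].
Therefore phi_hat_1 = 0.0020.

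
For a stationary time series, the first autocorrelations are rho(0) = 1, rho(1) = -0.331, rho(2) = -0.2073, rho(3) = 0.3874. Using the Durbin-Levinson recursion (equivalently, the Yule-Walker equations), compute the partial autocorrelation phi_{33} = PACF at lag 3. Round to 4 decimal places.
\phi_{33} = 0.2271

The PACF at lag k is phi_{kk}, the last component of the solution
to the Yule-Walker system G_k phi = r_k where
  (G_k)_{ij} = rho(|i - j|), (r_k)_i = rho(i), i,j = 1..k.
Equivalently, Durbin-Levinson gives phi_{kk} iteratively:
  phi_{11} = rho(1)
  phi_{kk} = [rho(k) - sum_{j=1..k-1} phi_{k-1,j} rho(k-j)]
            / [1 - sum_{j=1..k-1} phi_{k-1,j} rho(j)],
  phi_{k,j} = phi_{k-1,j} - phi_{kk} phi_{k-1,k-j},  j = 1..k-1.
Step k = 1:
  phi_11 = rho(1) = -0.331.
Step k = 2:
  phi_22 = [rho(2) - phi_11 rho(1)] / [1 - phi_11 rho(1)] = [-0.2073 - (-0.331)(-0.331)] / [1 - (-0.331)(-0.331)]
         = -0.316861 / 0.890439 = -0.355848.
  Update: phi_21 = phi_11 - phi_22 phi_11 = -0.331 - (-0.355848)(-0.331) = -0.448786.
Step k = 3:
  phi_33 = [rho(3) - phi_21 rho(2) - phi_22 rho(1)] / [1 - phi_21 rho(1) - phi_22 rho(2)]
    numerator   = 0.3874 - (-0.448786)(-0.2073) - (-0.355848)(-0.331) = 0.17658101
    denominator = 1 - (-0.448786)(-0.331) - (-0.355848)(-0.2073) = 0.77768462
  phi_33 = 0.17658101 / 0.77768462 = 0.2271.
Therefore phi_{33} = 0.2271.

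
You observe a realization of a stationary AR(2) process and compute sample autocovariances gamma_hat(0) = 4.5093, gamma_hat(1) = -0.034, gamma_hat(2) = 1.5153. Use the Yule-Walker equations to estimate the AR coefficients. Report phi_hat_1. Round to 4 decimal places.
\hat\phi_{1} = -0.0050

The Yule-Walker equations for an AR(p) process read, in matrix form,
  Gamma_p phi = r_p,   with   (Gamma_p)_{ij} = gamma(|i - j|),
                       (r_p)_i = gamma(i),   i,j = 1..p.
Substitute the sample gammas (Toeplitz matrix and right-hand side of size 2):
  Gamma_p = [[4.5093, -0.034], [-0.034, 4.5093]]
  r_p     = [-0.034, 1.5153]
Written out:
  4.5093 phi_1 - 0.034 phi_2 = -0.034
  -0.034 phi_1 + 4.5093 phi_2 = 1.5153
Solve by Cramer's rule:
  det = gamma(0)^2 - gamma(1)^2 = (4.5093)^2 - (-0.034)^2 = 20.33378649 - 0.001156 = 20.33263049
  phi_hat_1 = [gamma(1) gamma(0) - gamma(1) gamma(2)] / det = [(-0.034)(4.5093) - (-0.034)(1.5153)] / 20.33263049 = -0.101796 / 20.33263049 = -0.005
  phi_hat_2 = [gamma(0) gamma(2) - gamma(1)^2] / det = [(4.5093)(1.5153) - (-0.034)^2] / 20.33263049 = 6.83178629 / 20.33263049 = 0.336
So phi_hat = [-0.0050, 0.3360].
Therefore phi_hat_1 = -0.0050.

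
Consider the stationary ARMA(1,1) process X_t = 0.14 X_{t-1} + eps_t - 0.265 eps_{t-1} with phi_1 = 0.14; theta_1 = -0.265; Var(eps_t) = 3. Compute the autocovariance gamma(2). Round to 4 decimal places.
\gamma(2) = -0.0516

Multiply the model equation by X_{t-k} and take expectations. With theta_0 = psi_0 = 1 and psi_j the MA(infinity) weights, this gives
  gamma(k) - sum_i phi_i gamma(k-i) = c_k,
  c_k = sigma^2 * sum_{j=k..q} theta_j psi_{j-k}   (c_k = 0 for k > q),
using gamma(-m) = gamma(m).
psi-weights needed (psi_j = theta_j + sum_i phi_i psi_{j-i}):
  psi_1 = theta_1 + phi_1 = -0.265 + (0.14) = -0.125
Right-hand sides:
  c_0 = sigma^2 (1 + theta_1 psi_1) = 3 * (1 + (-0.265)(-0.125)) = 3 * 1.033125 = 3.099375
  c_1 = sigma^2 theta_1 = 3 * (-0.265) = -0.795
  c_2 = 0
Equations for k = 0 and k = 1 (AR order 1):
  gamma(0) = phi_1 gamma(1) + c_0
  gamma(1) = phi_1 gamma(0) + c_1
Substituting the second into the first: gamma(0) (1 - phi_1^2) = c_0 + phi_1 c_1, so
  gamma(0) = (c_0 + phi_1 c_1) / (1 - phi_1^2) = (3.099375 + (0.14)(-0.795)) / (1 - (0.14)^2) = 2.988075 / 0.9804 = 3.047812.
  gamma(1) = phi_1 gamma(0) + c_1 = (0.14)(3.047812) + (-0.795) = -0.368306.
For k = 2 (> q): gamma(2) = phi_1 gamma(1) = (0.14)(-0.368306) = -0.051563.
Therefore gamma(2) = -0.0516 (to 4 decimal places).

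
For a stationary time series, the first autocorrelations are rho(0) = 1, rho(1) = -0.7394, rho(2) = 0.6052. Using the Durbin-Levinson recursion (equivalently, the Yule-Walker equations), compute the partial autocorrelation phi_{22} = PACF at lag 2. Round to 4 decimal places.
\phi_{22} = 0.1290

The PACF at lag k is phi_{kk}, the last component of the solution
to the Yule-Walker system G_k phi = r_k where
  (G_k)_{ij} = rho(|i - j|), (r_k)_i = rho(i), i,j = 1..k.
Equivalently, Durbin-Levinson gives phi_{kk} iteratively:
  phi_{11} = rho(1)
  phi_{kk} = [rho(k) - sum_{j=1..k-1} phi_{k-1,j} rho(k-j)]
            / [1 - sum_{j=1..k-1} phi_{k-1,j} rho(j)],
  phi_{k,j} = phi_{k-1,j} - phi_{kk} phi_{k-1,k-j},  j = 1..k-1.
Step k = 1:
  phi_11 = rho(1) = -0.7394.
Step k = 2:
  phi_22 = [rho(2) - phi_11 rho(1)] / [1 - phi_11 rho(1)] = [0.6052 - (-0.7394)(-0.7394)] / [1 - (-0.7394)(-0.7394)]
         = 0.05848764 / 0.45328764 = 0.129.
Therefore phi_{22} = 0.1290.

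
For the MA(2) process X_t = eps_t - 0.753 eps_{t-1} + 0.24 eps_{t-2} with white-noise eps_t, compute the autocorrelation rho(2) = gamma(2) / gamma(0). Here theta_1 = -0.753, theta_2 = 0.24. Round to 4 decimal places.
\rho(2) = 0.1477

For an MA(q) process with theta_0 = 1, the autocovariance is
  gamma(k) = sigma^2 * sum_{i=0..q-k} theta_i * theta_{i+k},
and rho(k) = gamma(k) / gamma(0). Sigma^2 cancels.
  numerator   = (1)*(0.24) = 0.24.
  denominator = (1)^2 + (-0.753)^2 + (0.24)^2 = 1.624609.
  rho(2) = 0.24 / 1.624609 = 0.1477.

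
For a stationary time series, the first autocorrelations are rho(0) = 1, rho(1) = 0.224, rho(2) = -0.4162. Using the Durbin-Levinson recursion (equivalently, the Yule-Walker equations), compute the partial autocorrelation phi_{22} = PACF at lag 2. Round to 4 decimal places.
\phi_{22} = -0.4910

The PACF at lag k is phi_{kk}, the last component of the solution
to the Yule-Walker system G_k phi = r_k where
  (G_k)_{ij} = rho(|i - j|), (r_k)_i = rho(i), i,j = 1..k.
Equivalently, Durbin-Levinson gives phi_{kk} iteratively:
  phi_{11} = rho(1)
  phi_{kk} = [rho(k) - sum_{j=1..k-1} phi_{k-1,j} rho(k-j)]
            / [1 - sum_{j=1..k-1} phi_{k-1,j} rho(j)],
  phi_{k,j} = phi_{k-1,j} - phi_{kk} phi_{k-1,k-j},  j = 1..k-1.
Step k = 1:
  phi_11 = rho(1) = 0.224.
Step k = 2:
  phi_22 = [rho(2) - phi_11 rho(1)] / [1 - phi_11 rho(1)] = [-0.4162 - (0.224)(0.224)] / [1 - (0.224)(0.224)]
         = -0.466376 / 0.949824 = -0.491.
Therefore phi_{22} = -0.4910.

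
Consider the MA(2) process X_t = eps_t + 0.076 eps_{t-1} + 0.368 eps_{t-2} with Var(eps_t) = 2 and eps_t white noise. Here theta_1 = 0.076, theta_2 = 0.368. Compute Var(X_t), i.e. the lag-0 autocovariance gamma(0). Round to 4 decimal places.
\gamma(0) = 2.2824

For an MA(q) process X_t = eps_t + sum_i theta_i eps_{t-i} with
Var(eps_t) = sigma^2, the variance is
  gamma(0) = sigma^2 * (1 + sum_i theta_i^2).
  sum_i theta_i^2 = (0.076)^2 + (0.368)^2 = 0.005776 + 0.135424 = 0.1412.
  gamma(0) = 2 * (1 + 0.1412) = 2 * 1.1412 = 2.2824.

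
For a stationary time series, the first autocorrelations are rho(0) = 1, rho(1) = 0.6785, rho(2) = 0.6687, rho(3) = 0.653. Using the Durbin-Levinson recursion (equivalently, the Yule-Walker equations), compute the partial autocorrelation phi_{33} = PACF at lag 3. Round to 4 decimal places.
\phi_{33} = 0.2450

The PACF at lag k is phi_{kk}, the last component of the solution
to the Yule-Walker system G_k phi = r_k where
  (G_k)_{ij} = rho(|i - j|), (r_k)_i = rho(i), i,j = 1..k.
Equivalently, Durbin-Levinson gives phi_{kk} iteratively:
  phi_{11} = rho(1)
  phi_{kk} = [rho(k) - sum_{j=1..k-1} phi_{k-1,j} rho(k-j)]
            / [1 - sum_{j=1..k-1} phi_{k-1,j} rho(j)],
  phi_{k,j} = phi_{k-1,j} - phi_{kk} phi_{k-1,k-j},  j = 1..k-1.
Step k = 1:
  phi_11 = rho(1) = 0.6785.
Step k = 2:
  phi_22 = [rho(2) - phi_11 rho(1)] / [1 - phi_11 rho(1)] = [0.6687 - (0.6785)(0.6785)] / [1 - (0.6785)(0.6785)]
         = 0.20833775 / 0.53963775 = 0.38607.
  Update: phi_21 = phi_11 - phi_22 phi_11 = 0.6785 - (0.38607)(0.6785) = 0.416552.
Step k = 3:
  phi_33 = [rho(3) - phi_21 rho(2) - phi_22 rho(1)] / [1 - phi_21 rho(1) - phi_22 rho(2)]
    numerator   = 0.653 - (0.416552)(0.6687) - (0.38607)(0.6785) = 0.1125036
    denominator = 1 - (0.416552)(0.6785) - (0.38607)(0.6687) = 0.45920487
  phi_33 = 0.1125036 / 0.45920487 = 0.245.
Therefore phi_{33} = 0.2450.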